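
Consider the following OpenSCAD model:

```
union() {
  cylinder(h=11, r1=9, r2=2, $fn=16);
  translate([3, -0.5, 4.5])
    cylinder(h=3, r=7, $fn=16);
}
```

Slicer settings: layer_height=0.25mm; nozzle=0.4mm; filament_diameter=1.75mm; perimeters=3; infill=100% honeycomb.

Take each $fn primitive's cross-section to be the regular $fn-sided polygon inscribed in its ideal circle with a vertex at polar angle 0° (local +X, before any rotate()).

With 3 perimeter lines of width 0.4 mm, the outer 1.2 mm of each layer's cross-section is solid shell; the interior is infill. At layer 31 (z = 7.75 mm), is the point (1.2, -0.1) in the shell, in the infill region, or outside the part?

At z = 7.75 mm: the cone (r1=9→r2=2) has section circumradius 4.068 here — a regular 16-gon; the cylinder at (3, -0.5) is absent (z outside [4.5, 7.5]); Taking the union: only the cone is present, so the union is just that shape — 1 connected region. Overall, the cross-section is a single solid region. The nearest boundary edge runs (3.76, -1.56)→(4.07, 0.00); distance from the point to it = 2.79 mm. The point is inside the cross-section and 2.79 mm from the nearest boundary — more than the 1.2 mm shell width (3 × 0.4), so it's in the infill interior.

infill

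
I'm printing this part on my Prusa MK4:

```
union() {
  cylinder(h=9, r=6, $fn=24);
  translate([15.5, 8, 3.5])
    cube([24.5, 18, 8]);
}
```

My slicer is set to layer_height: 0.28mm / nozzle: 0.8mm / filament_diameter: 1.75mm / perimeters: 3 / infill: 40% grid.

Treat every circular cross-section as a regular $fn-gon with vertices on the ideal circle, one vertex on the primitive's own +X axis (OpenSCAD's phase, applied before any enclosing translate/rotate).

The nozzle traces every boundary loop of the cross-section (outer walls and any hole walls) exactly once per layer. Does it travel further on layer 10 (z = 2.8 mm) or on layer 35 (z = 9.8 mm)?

Layer 10 (z = 2.8): the cylinder: section is a regular 24-gon, circumradius r=6 (perimeter = 2·24·6.000·sin(180°/24) = 37.59 mm); the cube at (15.5, 8) does not reach this height (z outside [3.5, 11.5]); Taking the union: only the r=6 cylinder is present, so the union is just that shape — boundary = 37.59 mm. So its perimeter = 37.59 mm. Layer 35 (z = 9.8): the cylinder does not reach this height (z outside [0, 9]); the cube at (15.5, 8) (footprint 24.5×18) is included at this height (perimeter 85.00 mm); Taking the union: only the 24.5×18 cube at (15.5, 8) is present, so the union is just that shape — boundary = 85.00 mm. So its perimeter = 85.00 mm. Layer 35 is larger (85.00 vs 37.59 mm).

layer 35 (z = 9.8 mm)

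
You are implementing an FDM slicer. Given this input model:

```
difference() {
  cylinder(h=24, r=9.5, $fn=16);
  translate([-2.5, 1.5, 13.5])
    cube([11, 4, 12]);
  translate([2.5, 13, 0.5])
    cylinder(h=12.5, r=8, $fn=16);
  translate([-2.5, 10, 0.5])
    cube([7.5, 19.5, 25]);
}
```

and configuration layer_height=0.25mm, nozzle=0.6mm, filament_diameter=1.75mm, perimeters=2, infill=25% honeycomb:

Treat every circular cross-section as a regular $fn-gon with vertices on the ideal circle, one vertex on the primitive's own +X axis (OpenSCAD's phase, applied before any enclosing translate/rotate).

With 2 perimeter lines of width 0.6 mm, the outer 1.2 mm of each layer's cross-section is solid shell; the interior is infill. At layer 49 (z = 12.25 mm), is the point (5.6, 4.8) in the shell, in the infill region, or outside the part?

shell

At z = 12.25 mm: the r=9.5 cylinder gives a regular 16-gon of circumradius 9.5 (constant along its height); the cube at (-2.5, 1.5) is absent (z outside [13.5, 25.5]); the cylinder at (2.5, 13): section is a regular 16-gon, circumradius r=8; the cube at (-2.5, 10) is present — its section is the full 7.5×19.5 rectangle; Subtracting the remaining from the first: starting from the r=9.5 cylinder, the r=8 cylinder at (2.5, 13) partially overlaps it — only the 30.56 mm² overlap (of its 195.93 mm²) is removed, clipping the outline; the 7.5×19.5 cube at (-2.5, 10) misses the remaining region (no effect) — 1 connected region. Overall, the cross-section is a single solid region. The nearest boundary edge runs (2.50, 5.00)→(5.56, 5.61); distance from the point to it = 0.80 mm. The point is inside the cross-section, 0.80 mm from the nearest boundary — within the 1.2 mm shell band (2 × 0.6).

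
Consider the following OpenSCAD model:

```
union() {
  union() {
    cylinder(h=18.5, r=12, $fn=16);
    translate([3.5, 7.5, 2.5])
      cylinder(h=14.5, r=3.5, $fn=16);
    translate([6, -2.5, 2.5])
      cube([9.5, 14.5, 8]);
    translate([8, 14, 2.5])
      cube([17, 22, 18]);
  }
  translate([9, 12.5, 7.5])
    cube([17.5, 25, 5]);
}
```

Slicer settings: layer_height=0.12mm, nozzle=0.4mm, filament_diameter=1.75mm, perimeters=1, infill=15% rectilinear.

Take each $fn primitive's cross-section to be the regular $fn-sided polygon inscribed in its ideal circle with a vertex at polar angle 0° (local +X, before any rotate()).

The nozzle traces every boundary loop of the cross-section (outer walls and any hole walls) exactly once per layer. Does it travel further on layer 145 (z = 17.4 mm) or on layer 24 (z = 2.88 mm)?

layer 24 (z = 2.88 mm)

Layer 145 (z = 17.4): the cylinder: section is a regular 16-gon, circumradius r=12 (perimeter = 2·16·12.000·sin(180°/16) = 74.91 mm); the cylinder at (3.5, 7.5) is not intersected at this z (z outside [2.5, 17]); the cube at (6, -2.5) is absent (z outside [2.5, 10.5]); the 17×22 cube at (8, 14) contributes its full rectangle (perimeter 78.00 mm); Taking the union: the 2 present regions are separate (no shared area or edge), so areas and boundary lengths simply add and each stays a separate island — boundary = 152.91 mm; the cube at (9, 12.5) is absent (z outside [7.5, 12.5]); Merging all regions: only that combined region is present, so the union is just that shape — boundary = 152.91 mm. So its perimeter = 152.91 mm. Layer 24 (z = 2.88): the r=12 cylinder gives a regular 16-gon of circumradius 12 (constant along its height) (perimeter = 2·16·12.000·sin(180°/16) = 74.91 mm); the r=3.5 cylinder at (3.5, 7.5) contributes a regular 16-gon of circumradius 3.5 (perimeter = 2·16·3.500·sin(180°/16) = 21.85 mm); the 9.5×14.5 cube at (6, -2.5) contributes its full rectangle (perimeter 48.00 mm); the 17×22 cube at (8, 14) contributes its full rectangle (perimeter 78.00 mm); Merging all regions: the regions partially overlap (shared area 94.14 mm²), so the edge portions inside another operand are dropped and the merged outline is re-measured after clipping — boundary = 167.86 mm; the cube at (9, 12.5) does not reach this height (z outside [7.5, 12.5]); Combining (union): only the result so far is present, so the union is just that shape — boundary = 167.86 mm. So its perimeter = 167.86 mm. Layer 24 is larger (167.86 vs 152.91 mm).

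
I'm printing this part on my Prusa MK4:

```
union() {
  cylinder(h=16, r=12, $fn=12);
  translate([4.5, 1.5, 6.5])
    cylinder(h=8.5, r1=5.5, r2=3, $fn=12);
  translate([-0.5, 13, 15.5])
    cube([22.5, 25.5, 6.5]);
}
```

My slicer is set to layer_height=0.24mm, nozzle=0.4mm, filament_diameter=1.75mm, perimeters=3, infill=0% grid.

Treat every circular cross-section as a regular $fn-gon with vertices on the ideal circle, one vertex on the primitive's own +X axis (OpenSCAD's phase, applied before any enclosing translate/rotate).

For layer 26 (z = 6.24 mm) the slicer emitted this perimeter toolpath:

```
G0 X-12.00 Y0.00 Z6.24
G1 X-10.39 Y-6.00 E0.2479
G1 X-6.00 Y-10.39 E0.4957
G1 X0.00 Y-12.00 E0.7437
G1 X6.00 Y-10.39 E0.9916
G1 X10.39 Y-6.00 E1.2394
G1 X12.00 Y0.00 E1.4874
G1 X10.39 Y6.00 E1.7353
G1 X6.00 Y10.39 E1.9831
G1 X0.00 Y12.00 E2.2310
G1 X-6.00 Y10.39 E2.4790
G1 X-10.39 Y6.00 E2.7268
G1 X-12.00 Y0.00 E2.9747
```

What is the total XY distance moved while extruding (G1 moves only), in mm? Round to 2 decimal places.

74.53 mm

Sum the Euclidean lengths of each G1 segment: total = 74.53 mm.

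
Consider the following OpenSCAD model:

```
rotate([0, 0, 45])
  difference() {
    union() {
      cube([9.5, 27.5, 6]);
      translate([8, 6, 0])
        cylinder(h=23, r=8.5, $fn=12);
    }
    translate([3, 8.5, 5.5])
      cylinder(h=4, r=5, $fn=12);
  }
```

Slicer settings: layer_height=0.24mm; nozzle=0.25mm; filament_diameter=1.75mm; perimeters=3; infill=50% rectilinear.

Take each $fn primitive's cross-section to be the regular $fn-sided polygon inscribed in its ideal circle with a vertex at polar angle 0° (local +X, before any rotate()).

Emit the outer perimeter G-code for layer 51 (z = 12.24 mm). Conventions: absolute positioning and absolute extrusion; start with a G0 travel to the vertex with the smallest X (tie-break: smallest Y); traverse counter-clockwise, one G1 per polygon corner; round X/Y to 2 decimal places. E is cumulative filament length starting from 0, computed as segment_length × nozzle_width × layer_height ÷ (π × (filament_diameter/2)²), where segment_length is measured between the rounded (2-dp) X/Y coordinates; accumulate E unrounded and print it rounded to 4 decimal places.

G0 X-6.80 Y7.70 Z12.24
G1 X-4.60 Y3.89 E0.1097
G1 X-0.79 Y1.69 E0.2195
G1 X3.61 Y1.69 E0.3293
G1 X7.42 Y3.89 E0.4390
G1 X9.62 Y7.70 E0.5487
G1 X9.62 Y12.10 E0.6585
G1 X7.42 Y15.91 E0.7683
G1 X3.61 Y18.11 E0.8780
G1 X-0.79 Y18.11 E0.9878
G1 X-4.60 Y15.91 E1.0975
G1 X-6.80 Y12.10 E1.2073
G1 X-6.80 Y7.70 E1.3170

At z = 12.24 mm: the cube is not intersected at this z (z outside [0, 6]); the cylinder at (8, 6): section is a regular 12-gon, circumradius r=8.5; Taking the union: only the r=8.5 cylinder at (8, 6) is present, so the union is just that shape — 1 connected region; the cylinder at (3, 8.5) is absent (z outside [5.5, 9.5]); Taking the first minus the rest: none of the subtracted shapes is present at this height, so that combined region is unchanged — 1 connected region; (rotated 45° about Z; rotation is an isometry so areas/perimeters/island counts are preserved). The outline is a single polygon with 12 vertices. Extrusion per mm of travel: 0.25 × 0.24 / (π × 0.875²) = 0.024945. Accumulating E over each segment gives final E = 1.3170.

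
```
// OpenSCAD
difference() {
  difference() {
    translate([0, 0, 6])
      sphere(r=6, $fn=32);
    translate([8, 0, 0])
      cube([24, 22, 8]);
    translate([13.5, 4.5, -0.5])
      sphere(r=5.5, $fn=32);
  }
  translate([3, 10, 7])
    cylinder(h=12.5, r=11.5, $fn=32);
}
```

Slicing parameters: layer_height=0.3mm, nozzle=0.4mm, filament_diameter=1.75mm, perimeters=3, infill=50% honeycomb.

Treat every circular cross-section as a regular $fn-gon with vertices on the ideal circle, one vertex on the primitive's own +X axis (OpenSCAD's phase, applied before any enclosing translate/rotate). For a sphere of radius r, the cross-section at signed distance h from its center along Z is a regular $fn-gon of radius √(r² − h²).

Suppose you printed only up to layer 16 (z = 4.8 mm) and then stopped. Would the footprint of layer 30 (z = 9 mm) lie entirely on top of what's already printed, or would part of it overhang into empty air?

entirely on top

Compare the two slices. At z = 4.8: the r=6 sphere slices to a regular 32-gon of circumradius 5.879 (√(r²−h²) with h=1.2 from center) (area = (32/2)·5.879²·sin(360°/32) = 107.88 mm²); the cube at (8, 0) is present — its section is the full 24×22 rectangle (area 528.00 mm²); the r=5.5 sphere at (13.5, 4.5) contributes a regular 32-gon of circumradius √(5.5²−5.3²) = 1.470 (area = (32/2)·1.470²·sin(360°/32) = 6.74 mm²); Taking the first minus the rest: starting from the r=6 sphere (107.88 mm²), the 24×22 cube at (8, 0) misses the remaining region (no effect); the r=5.5 sphere at (13.5, 4.5) misses the remaining region (no effect) — area = 107.88 mm²; the cylinder at (3, 10) is not intersected at this z (z outside [7, 19.5]); Subtracting the remaining from the first: none of the subtracted shapes is present at this height, so that combined region is unchanged — area = 107.88 mm². At z = 9: the sphere: section is a regular 32-gon, circumradius = √(r²−h²) = √(6²−3²) = 5.196 (area = (32/2)·5.196²·sin(360°/32) = 84.28 mm²); the cube at (8, 0) is absent (z outside [0, 8]); the sphere at (13.5, 4.5) is absent (|z−center|=9.500 > r=5.5); After the difference (first − rest): none of the subtracted shapes is present at this height, so the r=6 sphere is unchanged — area = 84.28 mm²; the cylinder at (3, 10): section is a regular 32-gon, circumradius r=11.5 (area = (32/2)·11.500²·sin(360°/32) = 412.81 mm²); Subtracting the remaining from the first: starting from that combined region (84.28 mm²), the r=11.5 cylinder at (3, 10) partially overlaps it — only the 48.55 mm² overlap (of its 412.81 mm²) is removed, clipping the outline — area = 35.73 mm². Checking containment: the cross-section at z = 9 is a subset of the cross-section at z = 4.8.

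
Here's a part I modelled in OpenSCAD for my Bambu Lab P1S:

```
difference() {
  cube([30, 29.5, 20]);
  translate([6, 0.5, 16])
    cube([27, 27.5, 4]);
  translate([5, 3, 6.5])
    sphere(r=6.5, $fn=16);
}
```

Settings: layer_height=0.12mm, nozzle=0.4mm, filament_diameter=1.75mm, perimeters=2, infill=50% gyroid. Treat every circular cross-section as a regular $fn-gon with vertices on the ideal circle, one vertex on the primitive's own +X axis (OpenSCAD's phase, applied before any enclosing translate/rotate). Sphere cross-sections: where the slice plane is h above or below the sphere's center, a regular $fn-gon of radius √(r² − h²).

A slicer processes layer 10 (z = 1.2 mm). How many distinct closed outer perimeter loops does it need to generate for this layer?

1

At z = 1.2 mm: the cube (footprint 30×29.5) is included at this height; the cube at (6, 0.5) is not intersected at this z (z outside [16, 20]); the sphere at (5, 3): section is a regular 16-gon, circumradius = √(r²−h²) = √(6.5²−5.3²) = 3.763; Taking the first minus the rest: starting from the 30×29.5 cube, the r=6.5 sphere at (5, 3) partially overlaps it — only the 41.23 mm² overlap (of its 43.35 mm²) is removed, clipping the outline — 1 connected region. The result has 1 disconnected region.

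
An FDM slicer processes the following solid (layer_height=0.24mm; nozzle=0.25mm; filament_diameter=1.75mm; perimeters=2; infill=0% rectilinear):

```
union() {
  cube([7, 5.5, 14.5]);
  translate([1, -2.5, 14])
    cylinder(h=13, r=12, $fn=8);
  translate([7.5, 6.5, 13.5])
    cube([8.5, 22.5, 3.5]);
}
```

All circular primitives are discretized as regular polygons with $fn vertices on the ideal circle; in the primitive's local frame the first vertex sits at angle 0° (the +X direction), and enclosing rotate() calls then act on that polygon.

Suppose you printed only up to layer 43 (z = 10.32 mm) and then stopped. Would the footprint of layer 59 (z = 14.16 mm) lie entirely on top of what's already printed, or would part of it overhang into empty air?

Compare the two slices. At z = 10.32: the 7×5.5 cube contributes its full rectangle (area 38.50 mm²); the cylinder at (1, -2.5) is not intersected at this z (z outside [14, 27]); the cube at (7.5, 6.5) is absent (z outside [13.5, 17]); Merging all regions: only the 7×5.5 cube is present, so the union is just that shape — area = 38.50 mm². At z = 14.16: the cube (footprint 7×5.5) is included at this height (area 38.50 mm²); the r=12 cylinder at (1, -2.5) contributes a regular 8-gon of circumradius 12 (area = (8/2)·12.000²·sin(360°/8) = 407.29 mm²); the 8.5×22.5 cube at (7.5, 6.5) contributes its full rectangle (area 191.25 mm²); Combining (union): the regions partially overlap — summed areas 637.04 mm² minus the doubly-counted overlap 38.61 mm² gives 598.43 mm² — area = 598.43 mm². Checking containment: at z = 14.16 the cross-section extends beyond the z = 10.32 cross-section by about 559.93 mm².

part overhangs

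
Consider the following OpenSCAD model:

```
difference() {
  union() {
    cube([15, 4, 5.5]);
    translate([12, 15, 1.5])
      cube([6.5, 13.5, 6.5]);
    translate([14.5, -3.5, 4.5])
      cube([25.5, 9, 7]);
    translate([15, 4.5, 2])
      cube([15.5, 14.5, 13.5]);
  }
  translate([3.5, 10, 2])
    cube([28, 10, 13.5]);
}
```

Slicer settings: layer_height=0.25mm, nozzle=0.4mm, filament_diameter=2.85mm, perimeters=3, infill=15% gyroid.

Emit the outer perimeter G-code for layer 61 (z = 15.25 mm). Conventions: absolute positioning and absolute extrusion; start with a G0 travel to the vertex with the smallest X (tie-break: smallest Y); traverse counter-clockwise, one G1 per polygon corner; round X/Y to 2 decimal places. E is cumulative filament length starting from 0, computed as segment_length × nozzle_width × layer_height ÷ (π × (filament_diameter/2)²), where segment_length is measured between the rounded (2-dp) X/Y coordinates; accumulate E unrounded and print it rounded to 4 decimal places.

At z = 15.25 mm: the cube is not intersected at this z (z outside [0, 5.5]); the cube at (12, 15) does not reach this height (z outside [1.5, 8]); the cube at (14.5, -3.5) is absent (z outside [4.5, 11.5]); the 15.5×14.5 cube at (15, 4.5) contributes its full rectangle; Taking the union: only the 15.5×14.5 cube at (15, 4.5) is present, so the union is just that shape — 1 connected region; the 28×10 cube at (3.5, 10) contributes its full rectangle; Subtracting the remaining from the first: starting from that combined region, the 28×10 cube at (3.5, 10) partially overlaps it — only the 139.50 mm² overlap (of its 280.00 mm²) is removed, clipping the outline — 1 connected region. The outline is a single polygon with 4 vertices. Extrusion per mm of travel: 0.4 × 0.25 / (π × 1.425²) = 0.015675. Accumulating E over each segment gives final E = 0.6584.

G0 X15.00 Y4.50 Z15.25
G1 X30.50 Y4.50 E0.2430
G1 X30.50 Y10.00 E0.3292
G1 X15.00 Y10.00 E0.5722
G1 X15.00 Y4.50 E0.6584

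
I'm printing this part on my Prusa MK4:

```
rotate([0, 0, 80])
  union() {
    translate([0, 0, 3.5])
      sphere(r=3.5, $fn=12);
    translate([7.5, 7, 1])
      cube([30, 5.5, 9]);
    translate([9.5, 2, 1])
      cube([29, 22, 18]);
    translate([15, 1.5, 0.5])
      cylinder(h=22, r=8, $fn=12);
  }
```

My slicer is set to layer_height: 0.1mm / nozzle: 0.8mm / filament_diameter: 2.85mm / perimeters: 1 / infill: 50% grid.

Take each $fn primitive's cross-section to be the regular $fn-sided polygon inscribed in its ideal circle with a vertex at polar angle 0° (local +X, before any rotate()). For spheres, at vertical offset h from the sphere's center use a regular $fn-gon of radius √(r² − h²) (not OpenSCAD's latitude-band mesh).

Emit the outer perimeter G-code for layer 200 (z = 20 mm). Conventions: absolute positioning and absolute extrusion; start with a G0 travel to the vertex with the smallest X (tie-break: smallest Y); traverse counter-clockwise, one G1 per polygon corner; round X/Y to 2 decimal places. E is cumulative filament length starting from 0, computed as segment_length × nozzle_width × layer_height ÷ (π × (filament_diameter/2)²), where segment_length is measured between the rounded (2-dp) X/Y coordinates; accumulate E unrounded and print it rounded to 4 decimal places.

At z = 20 mm: the sphere does not reach this height (|z−center|=16.500 > r=3.5); the cube at (7.5, 7) does not reach this height (z outside [1, 10]); the cube at (9.5, 2) is not intersected at this z (z outside [1, 19]); the r=8 cylinder at (15, 1.5) gives a regular 12-gon of circumradius 8 (constant along its height); Combining (union): only the r=8 cylinder at (15, 1.5) is present, so the union is just that shape — 1 connected region; (rotated 80° about Z; rotation is an isometry so areas/perimeters/island counts are preserved). The outline is a single polygon with 12 vertices. Extrusion per mm of travel: 0.8 × 0.1 / (π × 1.425²) = 0.012540. Accumulating E over each segment gives final E = 0.6232.

G0 X-6.75 Y16.42 Z20.00
G1 X-6.39 Y12.30 E0.0519
G1 X-4.01 Y8.90 E0.1039
G1 X-0.26 Y7.15 E0.1558
G1 X3.86 Y7.52 E0.2077
G1 X7.26 Y9.89 E0.2597
G1 X9.01 Y13.64 E0.3115
G1 X8.65 Y17.77 E0.3635
G1 X6.27 Y21.16 E0.4155
G1 X2.52 Y22.91 E0.4674
G1 X-1.61 Y22.55 E0.5194
G1 X-5.00 Y20.17 E0.5713
G1 X-6.75 Y16.42 E0.6232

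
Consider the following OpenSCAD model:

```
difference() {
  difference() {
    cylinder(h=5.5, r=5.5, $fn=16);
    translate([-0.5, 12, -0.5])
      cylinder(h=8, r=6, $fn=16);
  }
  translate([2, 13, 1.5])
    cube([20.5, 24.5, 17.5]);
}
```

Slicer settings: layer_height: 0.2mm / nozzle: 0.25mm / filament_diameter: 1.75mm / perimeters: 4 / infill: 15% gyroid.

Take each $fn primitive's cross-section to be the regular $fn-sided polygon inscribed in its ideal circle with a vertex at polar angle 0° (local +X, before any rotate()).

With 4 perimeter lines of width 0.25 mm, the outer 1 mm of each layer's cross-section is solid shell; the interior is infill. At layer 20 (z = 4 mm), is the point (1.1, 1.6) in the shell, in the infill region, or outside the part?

At z = 4 mm: the r=5.5 cylinder contributes a regular 16-gon of circumradius 5.5; the r=6 cylinder at (-0.5, 12) contributes a regular 16-gon of circumradius 6; Subtracting the remaining from the first: starting from the r=5.5 cylinder, the r=6 cylinder at (-0.5, 12) misses the remaining region (no effect) — 1 connected region; the cube at (2, 13) is present — its section is the full 20.5×24.5 rectangle; Taking the first minus the rest: starting from the result so far, the 20.5×24.5 cube at (2, 13) misses the remaining region (no effect) — 1 connected region. Overall, the cross-section is a single solid region. The nearest boundary edge runs (2.10, 5.08)→(3.89, 3.89); distance from the point to it = 3.45 mm. The point is inside the cross-section and 3.45 mm from the nearest boundary — more than the 1 mm shell width (4 × 0.25), so it's in the infill interior.

infill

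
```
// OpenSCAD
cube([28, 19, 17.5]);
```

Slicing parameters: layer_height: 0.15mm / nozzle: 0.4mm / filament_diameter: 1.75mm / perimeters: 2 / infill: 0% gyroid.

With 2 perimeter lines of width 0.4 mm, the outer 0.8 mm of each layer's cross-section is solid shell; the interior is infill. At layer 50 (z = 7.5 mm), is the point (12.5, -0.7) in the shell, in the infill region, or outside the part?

outside

At z = 7.5 mm: the cube (footprint 28×19) is included at this height. Overall, the cross-section is a single solid region. The nearest boundary edge runs (0.00, 0.00)→(28.00, 0.00); distance from the point to it = 0.70 mm. The point is not inside any of the regions above, so it lies outside the cross-section (0.70 mm from the nearest boundary).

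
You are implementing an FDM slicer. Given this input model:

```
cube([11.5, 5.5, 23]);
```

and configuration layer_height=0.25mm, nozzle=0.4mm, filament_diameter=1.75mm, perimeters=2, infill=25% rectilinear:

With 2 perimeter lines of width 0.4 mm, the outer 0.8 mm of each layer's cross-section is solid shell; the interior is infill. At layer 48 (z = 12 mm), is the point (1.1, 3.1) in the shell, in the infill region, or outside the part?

infill

At z = 12 mm: the 11.5×5.5 cube contributes its full rectangle. Overall, the cross-section is a single solid region. The nearest boundary edge runs (0.00, 5.50)→(0.00, 0.00); distance from the point to it = 1.10 mm. The point is inside the cross-section and 1.10 mm from the nearest boundary — more than the 0.8 mm shell width (2 × 0.4), so it's in the infill interior.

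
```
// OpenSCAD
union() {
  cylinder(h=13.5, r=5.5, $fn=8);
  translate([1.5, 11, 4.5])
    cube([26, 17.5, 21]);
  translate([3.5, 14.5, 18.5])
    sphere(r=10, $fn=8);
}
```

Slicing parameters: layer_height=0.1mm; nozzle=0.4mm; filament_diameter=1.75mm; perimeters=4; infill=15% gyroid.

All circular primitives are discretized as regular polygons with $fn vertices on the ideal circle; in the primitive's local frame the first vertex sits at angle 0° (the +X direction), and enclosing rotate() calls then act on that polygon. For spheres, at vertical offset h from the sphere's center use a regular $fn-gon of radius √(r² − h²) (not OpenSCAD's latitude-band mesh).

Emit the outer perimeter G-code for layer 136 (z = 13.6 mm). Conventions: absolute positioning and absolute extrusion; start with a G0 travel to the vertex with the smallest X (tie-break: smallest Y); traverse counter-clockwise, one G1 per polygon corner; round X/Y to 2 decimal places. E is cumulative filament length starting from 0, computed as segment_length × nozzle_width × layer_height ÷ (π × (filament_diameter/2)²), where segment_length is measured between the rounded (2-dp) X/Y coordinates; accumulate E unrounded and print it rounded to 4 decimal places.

G0 X-5.22 Y14.50 Z13.60
G1 X-2.66 Y8.34 E0.1109
G1 X3.50 Y5.78 E0.2219
G1 X9.66 Y8.34 E0.3328
G1 X10.77 Y11.00 E0.3807
G1 X27.50 Y11.00 E0.6590
G1 X27.50 Y28.50 E0.9500
G1 X1.50 Y28.50 E1.3824
G1 X1.50 Y22.39 E1.4840
G1 X-2.66 Y20.66 E1.5589
G1 X-5.22 Y14.50 E1.6698

At z = 13.6 mm: the cylinder is not intersected at this z (z outside [0, 13.5]); the 26×17.5 cube at (1.5, 11) contributes its full rectangle; the sphere at (3.5, 14.5): section is a regular 8-gon, circumradius = √(r²−h²) = √(10²−4.9²) = 8.717; Combining (union): the regions partially overlap (shared area 105.31 mm²), so overlapping operands fuse into one piece — 1 connected region. The outline is a single polygon with 10 vertices. Extrusion per mm of travel: 0.4 × 0.1 / (π × 0.875²) = 0.016630. Accumulating E over each segment gives final E = 1.6698.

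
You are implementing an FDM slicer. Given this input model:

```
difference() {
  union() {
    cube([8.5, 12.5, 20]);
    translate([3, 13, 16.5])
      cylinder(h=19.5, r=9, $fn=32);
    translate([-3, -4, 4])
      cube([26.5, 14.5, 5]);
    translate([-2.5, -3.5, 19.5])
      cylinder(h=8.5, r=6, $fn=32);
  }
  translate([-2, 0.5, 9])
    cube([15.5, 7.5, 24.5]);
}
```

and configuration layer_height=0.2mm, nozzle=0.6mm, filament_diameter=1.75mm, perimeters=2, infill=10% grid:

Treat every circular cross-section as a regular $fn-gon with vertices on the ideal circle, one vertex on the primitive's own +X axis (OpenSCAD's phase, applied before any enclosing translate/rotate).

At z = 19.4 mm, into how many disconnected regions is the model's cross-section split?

At z = 19.4 mm: the cube is present — its section is the full 8.5×12.5 rectangle; the cylinder at (3, 13): section is a regular 32-gon, circumradius r=9; the cube at (-3, -4) is not intersected at this z (z outside [4, 9]); the cylinder at (-2.5, -3.5) does not reach this height (z outside [19.5, 28]); Merging all regions: the regions partially overlap (shared area 68.20 mm²), so overlapping operands fuse into one piece — 1 connected region; the cube at (-2, 0.5) (footprint 15.5×7.5) is included at this height; Taking the first minus the rest: starting from that combined region, the 15.5×7.5 cube at (-2, 0.5) partially overlaps it — only the 72.01 mm² overlap (of its 116.25 mm²) is removed, clipping the outline — 2 connected regions. The result has 2 disconnected regions.

2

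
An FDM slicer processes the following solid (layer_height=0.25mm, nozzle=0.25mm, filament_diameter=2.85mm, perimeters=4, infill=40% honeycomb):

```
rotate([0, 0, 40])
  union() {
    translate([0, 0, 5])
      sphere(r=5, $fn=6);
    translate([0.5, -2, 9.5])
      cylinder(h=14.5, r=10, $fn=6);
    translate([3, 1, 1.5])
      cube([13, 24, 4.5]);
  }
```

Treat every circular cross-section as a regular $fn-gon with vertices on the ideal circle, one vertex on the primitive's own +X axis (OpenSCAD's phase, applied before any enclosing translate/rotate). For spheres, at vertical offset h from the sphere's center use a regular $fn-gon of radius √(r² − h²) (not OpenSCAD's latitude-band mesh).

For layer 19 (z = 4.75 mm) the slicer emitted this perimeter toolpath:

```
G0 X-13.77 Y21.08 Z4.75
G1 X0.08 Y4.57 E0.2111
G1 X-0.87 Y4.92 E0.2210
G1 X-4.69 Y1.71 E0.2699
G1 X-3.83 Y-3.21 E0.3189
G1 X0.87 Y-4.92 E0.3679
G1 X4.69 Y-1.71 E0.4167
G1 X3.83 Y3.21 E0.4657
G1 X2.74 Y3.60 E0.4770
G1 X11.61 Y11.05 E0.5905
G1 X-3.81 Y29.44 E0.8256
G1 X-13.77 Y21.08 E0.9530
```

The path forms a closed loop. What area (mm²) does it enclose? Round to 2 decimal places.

Apply the shoelace formula to the sequence of (X, Y) vertices; enclosed area = 375.11 mm².

375.11 mm²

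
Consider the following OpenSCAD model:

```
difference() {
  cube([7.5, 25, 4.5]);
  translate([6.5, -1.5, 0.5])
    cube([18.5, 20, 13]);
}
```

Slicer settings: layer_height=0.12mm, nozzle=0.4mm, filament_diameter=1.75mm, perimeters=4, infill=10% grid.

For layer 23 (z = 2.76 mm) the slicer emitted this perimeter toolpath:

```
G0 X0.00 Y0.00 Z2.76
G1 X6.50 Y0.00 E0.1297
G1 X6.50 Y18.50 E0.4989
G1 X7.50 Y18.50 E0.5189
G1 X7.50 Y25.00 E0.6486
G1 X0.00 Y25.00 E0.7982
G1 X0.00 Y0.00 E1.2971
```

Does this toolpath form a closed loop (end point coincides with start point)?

yes

Start point (G0): (0.00, 0.00). End point (last G1): the path returns to the start — closed.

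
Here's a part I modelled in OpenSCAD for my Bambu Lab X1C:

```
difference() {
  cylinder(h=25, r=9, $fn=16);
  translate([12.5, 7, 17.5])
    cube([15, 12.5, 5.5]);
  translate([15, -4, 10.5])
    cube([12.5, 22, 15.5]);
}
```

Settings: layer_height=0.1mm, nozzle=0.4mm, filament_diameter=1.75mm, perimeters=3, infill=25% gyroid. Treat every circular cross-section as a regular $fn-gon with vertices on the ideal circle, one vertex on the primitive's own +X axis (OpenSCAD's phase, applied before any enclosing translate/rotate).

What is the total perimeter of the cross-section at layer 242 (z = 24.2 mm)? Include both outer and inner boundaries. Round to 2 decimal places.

At z = 24.2 mm: the cylinder: section is a regular 16-gon, circumradius r=9 (perimeter = 2·16·9.000·sin(180°/16) = 56.19 mm); the cube at (12.5, 7) is absent (z outside [17.5, 23]); the cube at (15, -4) (footprint 12.5×22) is included at this height (perimeter 69.00 mm); Subtracting the remaining from the first: starting from the r=9 cylinder, the 12.5×22 cube at (15, -4) misses the remaining region (no effect) — boundary = 56.19 mm. Overall, the cross-section is a single solid region. Total boundary length (outer) = 56.19 mm.

56.19 mm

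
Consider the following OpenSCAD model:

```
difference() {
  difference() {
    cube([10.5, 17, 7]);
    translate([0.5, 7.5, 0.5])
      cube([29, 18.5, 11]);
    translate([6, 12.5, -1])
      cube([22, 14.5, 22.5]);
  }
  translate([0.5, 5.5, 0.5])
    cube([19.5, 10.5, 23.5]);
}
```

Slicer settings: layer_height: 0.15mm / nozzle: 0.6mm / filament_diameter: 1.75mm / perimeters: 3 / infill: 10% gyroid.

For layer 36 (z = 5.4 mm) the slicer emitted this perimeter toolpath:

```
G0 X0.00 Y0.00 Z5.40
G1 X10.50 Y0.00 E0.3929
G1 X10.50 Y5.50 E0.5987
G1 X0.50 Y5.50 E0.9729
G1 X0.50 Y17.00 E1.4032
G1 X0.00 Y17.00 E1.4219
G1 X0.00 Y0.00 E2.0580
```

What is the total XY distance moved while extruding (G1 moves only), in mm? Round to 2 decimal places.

Sum the Euclidean lengths of each G1 segment: total = 55.00 mm.

55.00 mm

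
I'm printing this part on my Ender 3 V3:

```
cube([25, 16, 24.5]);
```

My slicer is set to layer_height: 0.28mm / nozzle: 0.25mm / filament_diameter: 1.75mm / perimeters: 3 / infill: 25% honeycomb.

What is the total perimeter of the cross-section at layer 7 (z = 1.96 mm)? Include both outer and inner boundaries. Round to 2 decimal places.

82.00 mm

At z = 1.96 mm: the cube (footprint 25×16) is included at this height (perimeter 82.00 mm). Overall, the cross-section is a single solid region. Total boundary length (outer) = 82.00 mm.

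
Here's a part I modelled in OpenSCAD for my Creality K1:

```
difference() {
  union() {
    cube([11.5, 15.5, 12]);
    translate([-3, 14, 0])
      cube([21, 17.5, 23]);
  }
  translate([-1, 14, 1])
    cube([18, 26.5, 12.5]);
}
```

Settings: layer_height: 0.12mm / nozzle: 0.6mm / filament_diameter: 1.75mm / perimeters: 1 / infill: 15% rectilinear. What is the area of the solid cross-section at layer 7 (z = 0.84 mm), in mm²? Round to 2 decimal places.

At z = 0.84 mm: the cube (footprint 11.5×15.5) is included at this height (area 178.25 mm²); the cube at (-3, 14) is present — its section is the full 21×17.5 rectangle (area 367.50 mm²); Merging all regions: the regions partially overlap — summed areas 545.75 mm² minus the doubly-counted overlap 17.25 mm² gives 528.50 mm² — area = 528.50 mm²; the cube at (-1, 14) is not intersected at this z (z outside [1, 13.5]); Subtracting the remaining from the first: none of the subtracted shapes is present at this height, so that combined region is unchanged — area = 528.50 mm². Overall, the cross-section is a single solid region. Net area = 528.50 mm².

528.50 mm²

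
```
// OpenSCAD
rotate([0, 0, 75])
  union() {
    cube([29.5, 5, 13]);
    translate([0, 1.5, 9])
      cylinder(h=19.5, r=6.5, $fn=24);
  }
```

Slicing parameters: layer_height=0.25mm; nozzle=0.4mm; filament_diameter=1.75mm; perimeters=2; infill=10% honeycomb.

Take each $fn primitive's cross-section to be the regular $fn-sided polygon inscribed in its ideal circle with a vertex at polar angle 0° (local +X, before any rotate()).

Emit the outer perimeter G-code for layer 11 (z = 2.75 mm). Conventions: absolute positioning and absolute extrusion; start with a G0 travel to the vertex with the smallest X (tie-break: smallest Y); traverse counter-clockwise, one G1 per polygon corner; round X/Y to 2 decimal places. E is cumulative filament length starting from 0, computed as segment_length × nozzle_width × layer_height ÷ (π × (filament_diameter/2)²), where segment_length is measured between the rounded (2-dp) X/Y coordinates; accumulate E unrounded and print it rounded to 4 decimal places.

G0 X-4.83 Y1.29 Z2.75
G1 X0.00 Y0.00 E0.2078
G1 X7.64 Y28.49 E1.4342
G1 X2.81 Y29.79 E1.6421
G1 X-4.83 Y1.29 E2.8689

At z = 2.75 mm: the 29.5×5 cube contributes its full rectangle; the cylinder at (0, 1.5) is not intersected at this z (z outside [9, 28.5]); Merging all regions: only the 29.5×5 cube is present, so the union is just that shape — 1 connected region; (rotated 75° about Z; rotation is an isometry so areas/perimeters/island counts are preserved). The outline is a single polygon with 4 vertices. Extrusion per mm of travel: 0.4 × 0.25 / (π × 0.875²) = 0.041575. Accumulating E over each segment gives final E = 2.8689.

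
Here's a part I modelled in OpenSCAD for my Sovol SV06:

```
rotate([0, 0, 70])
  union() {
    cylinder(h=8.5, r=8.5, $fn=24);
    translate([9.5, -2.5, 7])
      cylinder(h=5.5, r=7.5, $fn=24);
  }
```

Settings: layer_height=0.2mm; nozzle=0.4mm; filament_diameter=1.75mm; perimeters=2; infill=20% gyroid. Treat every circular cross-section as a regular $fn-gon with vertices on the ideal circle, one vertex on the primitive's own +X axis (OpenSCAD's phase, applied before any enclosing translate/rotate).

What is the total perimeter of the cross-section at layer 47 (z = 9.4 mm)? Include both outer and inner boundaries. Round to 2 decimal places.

46.99 mm

At z = 9.4 mm: the cylinder is not intersected at this z (z outside [0, 8.5]); the r=7.5 cylinder at (9.5, -2.5) gives a regular 24-gon of circumradius 7.5 (constant along its height) (perimeter = 2·24·7.500·sin(180°/24) = 46.99 mm); Taking the union: only the r=7.5 cylinder at (9.5, -2.5) is present, so the union is just that shape — boundary = 46.99 mm; (rotated 70° about Z; rotation is an isometry so areas/perimeters/island counts are preserved). Overall, the cross-section is a single solid region. Total boundary length (outer) = 46.99 mm.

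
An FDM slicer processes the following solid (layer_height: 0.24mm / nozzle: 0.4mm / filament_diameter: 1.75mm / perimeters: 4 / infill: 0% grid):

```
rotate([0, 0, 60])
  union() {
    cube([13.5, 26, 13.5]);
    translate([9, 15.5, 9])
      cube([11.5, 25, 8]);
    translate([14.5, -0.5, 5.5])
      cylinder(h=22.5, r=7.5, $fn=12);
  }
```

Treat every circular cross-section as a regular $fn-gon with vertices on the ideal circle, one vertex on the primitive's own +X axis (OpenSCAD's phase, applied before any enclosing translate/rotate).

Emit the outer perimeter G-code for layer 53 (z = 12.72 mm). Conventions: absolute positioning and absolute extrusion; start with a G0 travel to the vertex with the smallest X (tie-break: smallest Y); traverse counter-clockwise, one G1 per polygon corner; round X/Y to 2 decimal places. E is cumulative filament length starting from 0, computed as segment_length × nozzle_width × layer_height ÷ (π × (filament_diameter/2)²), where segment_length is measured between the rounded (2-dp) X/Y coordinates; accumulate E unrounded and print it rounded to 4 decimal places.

At z = 12.72 mm: the cube is present — its section is the full 13.5×26 rectangle; the 11.5×25 cube at (9, 15.5) contributes its full rectangle; the r=7.5 cylinder at (14.5, -0.5) contributes a regular 12-gon of circumradius 7.5; Combining (union): the regions partially overlap (shared area 78.85 mm²), so overlapping operands fuse into one piece — 1 connected region; (rotated 60° about Z; rotation is an isometry so areas/perimeters/island counts are preserved). The outline is a single polygon with 19 vertices. Extrusion per mm of travel: 0.4 × 0.24 / (π × 0.875²) = 0.039912. Accumulating E over each segment gives final E = 5.8025.

G0 X-30.57 Y28.04 Z12.72
G1 X-18.02 Y20.79 E0.5785
G1 X-22.52 Y13.00 E0.9375
G1 X0.00 Y0.00 E1.9754
G1 X3.57 Y6.18 E2.2602
G1 X3.93 Y5.81 E2.2808
G1 X7.68 Y4.81 E2.4357
G1 X11.43 Y5.81 E2.5906
G1 X14.18 Y8.56 E2.7458
G1 X15.18 Y12.31 E2.9007
G1 X14.18 Y16.06 E3.0557
G1 X11.43 Y18.80 E3.2106
G1 X7.68 Y19.81 E3.3656
G1 X3.93 Y18.80 E3.5206
G1 X1.19 Y16.06 E3.6753
G1 X0.92 Y15.06 E3.7166
G1 X-6.67 Y19.44 E4.0664
G1 X-3.17 Y25.50 E4.3457
G1 X-24.82 Y38.00 E5.3434
G1 X-30.57 Y28.04 E5.8025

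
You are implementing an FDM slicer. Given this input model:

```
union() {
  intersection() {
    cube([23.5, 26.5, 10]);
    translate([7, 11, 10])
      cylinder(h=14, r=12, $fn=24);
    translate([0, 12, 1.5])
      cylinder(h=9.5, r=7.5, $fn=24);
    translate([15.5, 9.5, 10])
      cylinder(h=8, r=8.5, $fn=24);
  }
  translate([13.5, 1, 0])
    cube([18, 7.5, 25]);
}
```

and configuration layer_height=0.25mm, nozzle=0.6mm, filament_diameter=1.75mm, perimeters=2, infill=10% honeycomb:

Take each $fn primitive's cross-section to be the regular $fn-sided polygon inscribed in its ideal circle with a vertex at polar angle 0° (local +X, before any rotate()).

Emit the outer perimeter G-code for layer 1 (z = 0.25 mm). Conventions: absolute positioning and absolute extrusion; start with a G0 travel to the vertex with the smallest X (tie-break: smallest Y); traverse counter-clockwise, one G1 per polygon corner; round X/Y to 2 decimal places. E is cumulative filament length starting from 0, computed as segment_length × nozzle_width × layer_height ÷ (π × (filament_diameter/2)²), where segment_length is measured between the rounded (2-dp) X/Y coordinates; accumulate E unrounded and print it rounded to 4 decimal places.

At z = 0.25 mm: the cube (footprint 23.5×26.5) is included at this height; the cylinder at (7, 11) is absent (z outside [10, 24]); the cylinder at (0, 12) is absent (z outside [1.5, 11]); the cylinder at (15.5, 9.5) does not reach this height (z outside [10, 18]); Taking the intersection: at least one operand is absent at this height, so nothing remains; the cube at (13.5, 1) is present — its section is the full 18×7.5 rectangle; Taking the union: only the 18×7.5 cube at (13.5, 1) is present, so the union is just that shape — 1 connected region. The outline is a single polygon with 4 vertices. Extrusion per mm of travel: 0.6 × 0.25 / (π × 0.875²) = 0.062363. Accumulating E over each segment gives final E = 3.1805.

G0 X13.50 Y1.00 Z0.25
G1 X31.50 Y1.00 E1.1225
G1 X31.50 Y8.50 E1.5903
G1 X13.50 Y8.50 E2.7128
G1 X13.50 Y1.00 E3.1805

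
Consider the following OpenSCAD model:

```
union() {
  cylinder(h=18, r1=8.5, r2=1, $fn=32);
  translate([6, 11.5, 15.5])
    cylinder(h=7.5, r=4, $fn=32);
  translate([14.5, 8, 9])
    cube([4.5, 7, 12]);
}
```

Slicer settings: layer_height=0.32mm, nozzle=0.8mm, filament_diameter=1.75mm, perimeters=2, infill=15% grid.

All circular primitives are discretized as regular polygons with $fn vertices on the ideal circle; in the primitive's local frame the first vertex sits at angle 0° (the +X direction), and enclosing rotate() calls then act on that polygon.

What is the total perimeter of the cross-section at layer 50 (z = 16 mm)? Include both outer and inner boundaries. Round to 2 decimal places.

At z = 16 mm: the cone (r1=8.5→r2=1) has section circumradius 1.833 here — a regular 32-gon (perimeter = 2·32·1.833·sin(180°/32) = 11.50 mm); the r=4 cylinder at (6, 11.5) contributes a regular 32-gon of circumradius 4 (perimeter = 2·32·4.000·sin(180°/32) = 25.09 mm); the 4.5×7 cube at (14.5, 8) contributes its full rectangle (perimeter 23.00 mm); Combining (union): the 3 present regions are separate (no shared area or edge), so areas and boundary lengths simply add and each stays a separate island — boundary = 59.59 mm. Overall, the cross-section has 3 separate islands. Total boundary length (outer) = 59.59 mm.

59.59 mm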